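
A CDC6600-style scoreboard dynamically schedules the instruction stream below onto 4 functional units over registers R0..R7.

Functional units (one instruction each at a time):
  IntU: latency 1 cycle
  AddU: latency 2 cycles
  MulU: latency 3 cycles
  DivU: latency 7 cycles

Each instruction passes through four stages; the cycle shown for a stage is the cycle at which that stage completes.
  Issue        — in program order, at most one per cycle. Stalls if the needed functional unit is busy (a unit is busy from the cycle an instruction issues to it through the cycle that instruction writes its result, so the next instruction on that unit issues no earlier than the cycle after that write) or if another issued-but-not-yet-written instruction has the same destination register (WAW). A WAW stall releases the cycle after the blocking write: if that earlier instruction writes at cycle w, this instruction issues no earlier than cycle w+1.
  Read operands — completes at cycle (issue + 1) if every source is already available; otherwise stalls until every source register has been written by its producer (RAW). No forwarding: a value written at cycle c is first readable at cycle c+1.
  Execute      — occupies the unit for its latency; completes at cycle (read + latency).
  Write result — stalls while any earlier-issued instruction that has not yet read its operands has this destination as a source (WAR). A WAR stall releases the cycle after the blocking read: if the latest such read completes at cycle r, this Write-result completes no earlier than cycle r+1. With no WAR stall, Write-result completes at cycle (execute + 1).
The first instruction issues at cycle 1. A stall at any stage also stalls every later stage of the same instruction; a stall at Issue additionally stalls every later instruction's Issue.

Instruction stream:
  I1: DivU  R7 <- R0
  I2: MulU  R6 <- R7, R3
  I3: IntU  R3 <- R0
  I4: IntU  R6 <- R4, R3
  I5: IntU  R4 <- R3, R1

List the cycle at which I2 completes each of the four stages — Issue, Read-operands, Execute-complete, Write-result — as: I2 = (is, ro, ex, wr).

I1 -> (1, 2, 9, 10)
I2 -> (2, 11, 14, 15)  // RAW R7: wait I1 write@10
I3 -> (3, 4, 5, 12)  // WAR R3: wait I2 read@11
I4 -> (16, 17, 18, 19)  // WAW R6: wait I2 write@15
I5 -> (20, 21, 22, 23)  // struct: IntU busy until I4 writes@19

I2 = (2, 11, 14, 15)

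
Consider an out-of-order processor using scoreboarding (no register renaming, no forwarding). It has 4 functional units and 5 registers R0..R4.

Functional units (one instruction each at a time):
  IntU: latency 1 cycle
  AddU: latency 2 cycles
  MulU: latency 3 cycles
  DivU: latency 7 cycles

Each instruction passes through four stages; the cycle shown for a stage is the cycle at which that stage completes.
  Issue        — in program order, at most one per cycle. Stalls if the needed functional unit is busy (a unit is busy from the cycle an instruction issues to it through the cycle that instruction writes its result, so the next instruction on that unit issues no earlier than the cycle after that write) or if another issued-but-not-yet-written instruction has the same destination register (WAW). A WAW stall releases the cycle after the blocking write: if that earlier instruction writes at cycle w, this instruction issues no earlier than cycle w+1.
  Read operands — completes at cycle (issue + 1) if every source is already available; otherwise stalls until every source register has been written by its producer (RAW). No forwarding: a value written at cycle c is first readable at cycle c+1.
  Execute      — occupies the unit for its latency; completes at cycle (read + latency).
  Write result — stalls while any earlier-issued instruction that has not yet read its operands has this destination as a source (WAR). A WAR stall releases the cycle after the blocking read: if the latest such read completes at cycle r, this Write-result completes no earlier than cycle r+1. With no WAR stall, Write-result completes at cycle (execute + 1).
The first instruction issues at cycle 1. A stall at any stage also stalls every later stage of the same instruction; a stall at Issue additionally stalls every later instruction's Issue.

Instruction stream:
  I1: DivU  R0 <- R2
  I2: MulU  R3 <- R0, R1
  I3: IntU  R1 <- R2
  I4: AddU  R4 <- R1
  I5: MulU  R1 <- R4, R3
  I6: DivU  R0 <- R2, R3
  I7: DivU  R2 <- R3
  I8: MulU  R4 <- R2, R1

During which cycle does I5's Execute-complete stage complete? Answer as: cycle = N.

I1  is:1  ro:2  ex:9  wr:10
I2  is:2  ro:11  ex:14  wr:15  — RAW R0: wait I1 write@10
I3  is:3  ro:4  ex:5  wr:12  — WAR R1: wait I2 read@11
I4  is:4  ro:13  ex:15  wr:16  — RAW R1: wait I3 write@12
I5  is:16  ro:17  ex:20  wr:21  — struct: MulU busy until I2 writes@15
I6  is:17  ro:18  ex:25  wr:26
I7  is:27  ro:28  ex:35  wr:36  — struct: DivU busy until I6 writes@26
I8  is:28  ro:37  ex:40  wr:41  — RAW R2: wait I7 write@36

cycle = 20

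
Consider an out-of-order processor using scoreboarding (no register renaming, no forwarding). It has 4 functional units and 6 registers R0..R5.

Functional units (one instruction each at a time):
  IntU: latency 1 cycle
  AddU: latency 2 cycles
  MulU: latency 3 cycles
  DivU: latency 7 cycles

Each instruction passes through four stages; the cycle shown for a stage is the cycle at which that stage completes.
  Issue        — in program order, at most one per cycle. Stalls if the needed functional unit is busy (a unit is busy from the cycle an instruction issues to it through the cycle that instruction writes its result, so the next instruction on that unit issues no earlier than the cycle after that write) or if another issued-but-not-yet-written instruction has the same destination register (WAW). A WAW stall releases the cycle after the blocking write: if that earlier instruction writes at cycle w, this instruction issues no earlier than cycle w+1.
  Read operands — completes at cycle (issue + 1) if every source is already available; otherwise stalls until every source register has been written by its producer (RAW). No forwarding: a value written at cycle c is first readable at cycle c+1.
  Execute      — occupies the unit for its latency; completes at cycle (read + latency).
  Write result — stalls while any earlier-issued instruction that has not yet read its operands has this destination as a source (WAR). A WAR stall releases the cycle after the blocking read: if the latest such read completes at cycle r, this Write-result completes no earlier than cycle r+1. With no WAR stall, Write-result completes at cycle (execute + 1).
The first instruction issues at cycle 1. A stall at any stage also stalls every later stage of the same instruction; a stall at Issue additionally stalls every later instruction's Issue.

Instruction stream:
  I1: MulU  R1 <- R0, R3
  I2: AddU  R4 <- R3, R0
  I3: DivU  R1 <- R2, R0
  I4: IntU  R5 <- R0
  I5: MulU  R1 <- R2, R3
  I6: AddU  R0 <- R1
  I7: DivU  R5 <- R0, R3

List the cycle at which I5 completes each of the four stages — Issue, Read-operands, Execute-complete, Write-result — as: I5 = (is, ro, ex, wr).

I5 = (17, 18, 21, 22)

[1] I1 issues→MulU
[2] I1 reads; I2 issues→AddU
[3] I2 reads
[5] I1 exec-done; I2 exec-done
[6] I1 writes R1; I2 writes R4
[7] I3 issues→DivU
[8] I3 reads; I4 issues→IntU
[9] I4 reads
[10] I4 exec-done
[11] I4 writes R5
[15] I3 exec-done
[16] I3 writes R1
[17] I5 issues→MulU
[18] I5 reads; I6 issues→AddU
[19] I7 issues→DivU
[21] I5 exec-done
[22] I5 writes R1
[23] I6 reads
[25] I6 exec-done
[26] I6 writes R0
[27] I7 reads
[34] I7 exec-done
[35] I7 writes R5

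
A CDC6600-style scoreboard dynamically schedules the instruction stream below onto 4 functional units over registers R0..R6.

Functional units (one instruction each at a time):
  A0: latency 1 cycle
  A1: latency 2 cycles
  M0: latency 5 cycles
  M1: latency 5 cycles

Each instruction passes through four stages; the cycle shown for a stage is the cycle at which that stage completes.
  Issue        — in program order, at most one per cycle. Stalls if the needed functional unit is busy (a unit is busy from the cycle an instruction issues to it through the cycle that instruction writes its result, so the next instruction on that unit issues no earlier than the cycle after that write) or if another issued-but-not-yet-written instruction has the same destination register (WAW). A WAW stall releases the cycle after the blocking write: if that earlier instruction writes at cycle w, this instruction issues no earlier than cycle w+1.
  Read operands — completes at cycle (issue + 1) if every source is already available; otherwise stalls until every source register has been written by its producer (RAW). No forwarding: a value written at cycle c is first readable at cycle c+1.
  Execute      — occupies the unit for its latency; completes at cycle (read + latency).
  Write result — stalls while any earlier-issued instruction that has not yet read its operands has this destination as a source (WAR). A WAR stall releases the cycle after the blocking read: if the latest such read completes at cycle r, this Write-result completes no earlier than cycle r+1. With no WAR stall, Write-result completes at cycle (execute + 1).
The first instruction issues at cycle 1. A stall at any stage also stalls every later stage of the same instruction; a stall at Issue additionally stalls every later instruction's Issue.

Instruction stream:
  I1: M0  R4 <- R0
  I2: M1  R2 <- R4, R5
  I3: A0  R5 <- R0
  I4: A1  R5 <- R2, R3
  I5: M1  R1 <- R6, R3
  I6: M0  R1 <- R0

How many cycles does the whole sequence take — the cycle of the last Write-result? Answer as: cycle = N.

cycle = 31

t=1  I1→M0
t=2  I1 RO | I2→M1
t=3  I3→A0
t=4  I3 RO
t=5  I3 EX
t=7  I1 EX
t=8  I1 WR R4
t=9  I2 RO
t=10  I3 WR R5
t=11  I4→A1
t=14  I2 EX
t=15  I2 WR R2
t=16  I4 RO | I5→M1
t=17  I5 RO
t=18  I4 EX
t=19  I4 WR R5
t=22  I5 EX
t=23  I5 WR R1
t=24  I6→M0
t=25  I6 RO
t=30  I6 EX
t=31  I6 WR R1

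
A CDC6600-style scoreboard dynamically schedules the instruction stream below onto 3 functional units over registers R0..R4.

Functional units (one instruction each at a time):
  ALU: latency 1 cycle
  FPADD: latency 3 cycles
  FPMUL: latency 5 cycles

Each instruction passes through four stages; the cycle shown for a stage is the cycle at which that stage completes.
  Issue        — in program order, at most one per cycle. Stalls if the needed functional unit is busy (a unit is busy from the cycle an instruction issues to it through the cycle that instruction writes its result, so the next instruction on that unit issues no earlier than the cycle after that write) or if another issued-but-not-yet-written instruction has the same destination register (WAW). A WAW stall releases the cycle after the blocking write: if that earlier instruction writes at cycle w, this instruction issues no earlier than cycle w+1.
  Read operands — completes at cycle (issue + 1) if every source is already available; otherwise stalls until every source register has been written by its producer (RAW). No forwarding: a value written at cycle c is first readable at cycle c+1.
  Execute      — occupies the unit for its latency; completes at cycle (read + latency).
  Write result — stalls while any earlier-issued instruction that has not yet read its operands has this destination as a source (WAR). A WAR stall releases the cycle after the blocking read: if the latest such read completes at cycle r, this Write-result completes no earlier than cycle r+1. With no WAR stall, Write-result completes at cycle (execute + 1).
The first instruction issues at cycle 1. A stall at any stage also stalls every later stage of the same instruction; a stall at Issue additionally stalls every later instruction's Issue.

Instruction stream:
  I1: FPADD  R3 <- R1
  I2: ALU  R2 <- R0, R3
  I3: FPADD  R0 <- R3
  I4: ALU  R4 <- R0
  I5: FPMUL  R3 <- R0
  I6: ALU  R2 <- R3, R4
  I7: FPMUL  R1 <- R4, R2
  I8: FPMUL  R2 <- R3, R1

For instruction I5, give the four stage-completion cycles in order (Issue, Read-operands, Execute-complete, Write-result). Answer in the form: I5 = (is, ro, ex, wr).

I1  is:1  ro:2  ex:5  wr:6
I2  is:2  ro:7  ex:8  wr:9  — RAW R3: wait I1 write@6
I3  is:7  ro:8  ex:11  wr:12  — struct: FPADD busy until I1 writes@6
I4  is:10  ro:13  ex:14  wr:15  — struct: ALU busy until I2 writes@9, RAW R0: wait I3 write@12
I5  is:11  ro:13  ex:18  wr:19  — RAW R0: wait I3 write@12
I6  is:16  ro:20  ex:21  wr:22  — struct: ALU busy until I4 writes@15, RAW R3: wait I5 write@19
I7  is:20  ro:23  ex:28  wr:29  — struct: FPMUL busy until I5 writes@19, RAW R2: wait I6 write@22
I8  is:30  ro:31  ex:36  wr:37  — struct: FPMUL busy until I7 writes@29

I5 = (11, 13, 18, 19)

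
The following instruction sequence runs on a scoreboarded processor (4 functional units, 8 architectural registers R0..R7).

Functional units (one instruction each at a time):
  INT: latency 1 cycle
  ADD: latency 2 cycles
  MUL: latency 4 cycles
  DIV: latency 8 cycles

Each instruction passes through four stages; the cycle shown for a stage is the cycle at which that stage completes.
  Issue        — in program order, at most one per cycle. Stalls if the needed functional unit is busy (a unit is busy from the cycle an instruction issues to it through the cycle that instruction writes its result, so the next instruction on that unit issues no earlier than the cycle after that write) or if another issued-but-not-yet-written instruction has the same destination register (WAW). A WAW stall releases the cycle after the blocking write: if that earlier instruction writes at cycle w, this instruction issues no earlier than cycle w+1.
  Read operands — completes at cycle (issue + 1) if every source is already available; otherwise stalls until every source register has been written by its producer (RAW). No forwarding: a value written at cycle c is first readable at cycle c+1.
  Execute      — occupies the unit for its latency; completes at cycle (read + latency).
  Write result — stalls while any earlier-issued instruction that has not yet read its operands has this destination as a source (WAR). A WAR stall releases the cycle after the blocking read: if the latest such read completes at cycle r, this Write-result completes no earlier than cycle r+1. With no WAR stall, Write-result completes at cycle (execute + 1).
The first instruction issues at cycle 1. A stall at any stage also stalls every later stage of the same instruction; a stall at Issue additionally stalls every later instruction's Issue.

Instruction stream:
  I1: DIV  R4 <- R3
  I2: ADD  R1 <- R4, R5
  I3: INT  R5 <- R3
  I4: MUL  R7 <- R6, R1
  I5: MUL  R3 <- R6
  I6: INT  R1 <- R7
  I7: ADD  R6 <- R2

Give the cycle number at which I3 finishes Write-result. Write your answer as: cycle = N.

[1] I1 dispatched to DIV
[2] I1 operands ready | I2 dispatched to ADD
[3] I3 dispatched to INT
[4] I3 operands ready | I4 dispatched to MUL
[5] I3 complete
[10] I1 complete
[11] R4←I1
[12] I2 operands ready
[13] R5←I3
[14] I2 complete
[15] R1←I2
[16] I4 operands ready
[20] I4 complete
[21] R7←I4
[22] I5 dispatched to MUL
[23] I5 operands ready | I6 dispatched to INT
[24] I6 operands ready | I7 dispatched to ADD
[25] I6 complete | I7 operands ready
[26] R1←I6
[27] I5 complete | I7 complete
[28] R3←I5 | R6←I7

cycle = 13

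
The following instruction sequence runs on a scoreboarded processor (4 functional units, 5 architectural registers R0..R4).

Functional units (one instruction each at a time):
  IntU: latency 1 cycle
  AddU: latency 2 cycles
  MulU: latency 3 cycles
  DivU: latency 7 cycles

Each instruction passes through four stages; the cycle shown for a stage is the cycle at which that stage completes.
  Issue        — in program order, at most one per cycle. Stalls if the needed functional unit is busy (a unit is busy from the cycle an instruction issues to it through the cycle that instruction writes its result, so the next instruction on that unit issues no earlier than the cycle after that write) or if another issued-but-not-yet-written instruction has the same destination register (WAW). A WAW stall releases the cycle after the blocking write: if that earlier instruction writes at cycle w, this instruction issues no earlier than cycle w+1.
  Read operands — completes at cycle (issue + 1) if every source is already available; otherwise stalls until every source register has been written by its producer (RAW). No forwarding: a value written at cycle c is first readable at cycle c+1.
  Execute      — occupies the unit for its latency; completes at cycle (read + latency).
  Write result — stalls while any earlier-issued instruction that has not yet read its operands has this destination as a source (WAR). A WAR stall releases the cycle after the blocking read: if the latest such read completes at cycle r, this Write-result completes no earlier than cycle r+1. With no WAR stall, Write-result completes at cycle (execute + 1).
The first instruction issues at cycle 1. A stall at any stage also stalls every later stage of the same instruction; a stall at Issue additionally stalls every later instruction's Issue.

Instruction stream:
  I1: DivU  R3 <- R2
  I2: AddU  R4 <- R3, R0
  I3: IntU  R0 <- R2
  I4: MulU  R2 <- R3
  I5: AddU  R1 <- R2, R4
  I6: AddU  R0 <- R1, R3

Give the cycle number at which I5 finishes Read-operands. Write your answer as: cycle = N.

cycle 1: I1 dispatched to DivU
cycle 2: I1 operands ready, I2 dispatched to AddU
cycle 3: I3 dispatched to IntU
cycle 4: I3 operands ready, I4 dispatched to MulU
cycle 5: I3 complete
cycle 9: I1 complete
cycle 10: R3←I1
cycle 11: I2 operands ready, I4 operands ready
cycle 12: R0←I3
cycle 13: I2 complete
cycle 14: R4←I2, I4 complete
cycle 15: R2←I4, I5 dispatched to AddU
cycle 16: I5 operands ready
cycle 18: I5 complete
cycle 19: R1←I5
cycle 20: I6 dispatched to AddU
cycle 21: I6 operands ready
cycle 23: I6 complete
cycle 24: R0←I6

cycle = 16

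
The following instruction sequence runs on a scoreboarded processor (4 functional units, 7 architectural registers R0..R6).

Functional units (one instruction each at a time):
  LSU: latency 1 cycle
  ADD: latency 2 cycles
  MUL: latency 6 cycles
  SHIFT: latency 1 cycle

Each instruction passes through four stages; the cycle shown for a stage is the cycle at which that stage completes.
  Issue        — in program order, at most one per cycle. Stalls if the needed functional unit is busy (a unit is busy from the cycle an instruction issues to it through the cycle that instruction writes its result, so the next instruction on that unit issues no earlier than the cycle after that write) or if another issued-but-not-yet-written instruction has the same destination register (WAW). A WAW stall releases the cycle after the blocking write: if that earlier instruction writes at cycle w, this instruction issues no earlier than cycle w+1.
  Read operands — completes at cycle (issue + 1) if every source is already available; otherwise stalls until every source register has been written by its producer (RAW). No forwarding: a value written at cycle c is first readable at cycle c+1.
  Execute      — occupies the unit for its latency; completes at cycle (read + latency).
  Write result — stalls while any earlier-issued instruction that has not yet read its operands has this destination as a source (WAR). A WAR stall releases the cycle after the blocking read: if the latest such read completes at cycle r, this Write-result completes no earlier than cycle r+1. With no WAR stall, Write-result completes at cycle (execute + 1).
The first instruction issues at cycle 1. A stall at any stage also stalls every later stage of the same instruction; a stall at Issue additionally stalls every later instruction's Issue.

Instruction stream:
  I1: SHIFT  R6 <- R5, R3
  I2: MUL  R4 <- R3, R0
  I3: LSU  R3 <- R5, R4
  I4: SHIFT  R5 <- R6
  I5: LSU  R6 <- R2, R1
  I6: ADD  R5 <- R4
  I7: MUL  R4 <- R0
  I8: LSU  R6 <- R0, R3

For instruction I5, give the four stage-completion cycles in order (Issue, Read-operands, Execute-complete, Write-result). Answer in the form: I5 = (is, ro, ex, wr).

I5 = (14, 15, 16, 17)

c1: issue I1 (SHIFT)
c2: I1 read-ops | issue I2 (MUL)
c3: I1 finished on SHIFT | I2 read-ops | issue I3 (LSU)
c4: I1→R6
c5: issue I4 (SHIFT)
c6: I4 read-ops
c7: I4 finished on SHIFT
c9: I2 finished on MUL
c10: I2→R4
c11: I3 read-ops
c12: I3 finished on LSU | I4→R5
c13: I3→R3
c14: issue I5 (LSU)
c15: I5 read-ops | issue I6 (ADD)
c16: I5 finished on LSU | I6 read-ops | issue I7 (MUL)
c17: I5→R6 | I7 read-ops
c18: I6 finished on ADD | issue I8 (LSU)
c19: I6→R5 | I8 read-ops
c20: I8 finished on LSU
c21: I8→R6
c23: I7 finished on MUL
c24: I7→R4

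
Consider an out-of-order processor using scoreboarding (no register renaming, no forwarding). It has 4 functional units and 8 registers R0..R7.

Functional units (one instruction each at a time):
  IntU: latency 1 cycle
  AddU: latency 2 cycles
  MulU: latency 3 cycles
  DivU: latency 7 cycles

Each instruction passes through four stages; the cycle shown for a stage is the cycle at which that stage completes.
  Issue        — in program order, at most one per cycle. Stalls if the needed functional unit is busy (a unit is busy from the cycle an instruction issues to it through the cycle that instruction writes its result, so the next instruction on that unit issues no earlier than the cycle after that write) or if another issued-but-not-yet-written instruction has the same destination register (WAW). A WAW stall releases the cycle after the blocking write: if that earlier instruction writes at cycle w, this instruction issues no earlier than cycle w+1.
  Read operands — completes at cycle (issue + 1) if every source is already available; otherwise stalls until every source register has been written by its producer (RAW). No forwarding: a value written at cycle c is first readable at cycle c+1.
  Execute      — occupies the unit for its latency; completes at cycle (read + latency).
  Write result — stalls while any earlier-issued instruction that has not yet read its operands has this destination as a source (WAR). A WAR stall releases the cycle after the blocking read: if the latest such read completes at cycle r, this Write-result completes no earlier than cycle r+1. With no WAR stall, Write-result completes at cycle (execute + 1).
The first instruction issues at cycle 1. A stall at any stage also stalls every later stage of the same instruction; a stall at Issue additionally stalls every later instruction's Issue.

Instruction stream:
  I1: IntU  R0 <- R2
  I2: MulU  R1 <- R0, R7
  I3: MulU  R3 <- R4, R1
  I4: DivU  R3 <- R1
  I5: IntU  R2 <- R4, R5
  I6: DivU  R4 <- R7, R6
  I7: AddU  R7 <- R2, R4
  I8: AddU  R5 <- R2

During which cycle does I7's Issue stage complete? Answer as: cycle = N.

c1: I1 dispatched to IntU
c2: I1 operands ready, I2 dispatched to MulU
c3: I1 complete
c4: R0←I1
c5: I2 operands ready
c8: I2 complete
c9: R1←I2
c10: I3 dispatched to MulU
c11: I3 operands ready
c14: I3 complete
c15: R3←I3
c16: I4 dispatched to DivU
c17: I4 operands ready, I5 dispatched to IntU
c18: I5 operands ready
c19: I5 complete
c20: R2←I5
c24: I4 complete
c25: R3←I4
c26: I6 dispatched to DivU
c27: I6 operands ready, I7 dispatched to AddU
c34: I6 complete
c35: R4←I6
c36: I7 operands ready
c38: I7 complete
c39: R7←I7
c40: I8 dispatched to AddU
c41: I8 operands ready
c43: I8 complete
c44: R5←I8

cycle = 27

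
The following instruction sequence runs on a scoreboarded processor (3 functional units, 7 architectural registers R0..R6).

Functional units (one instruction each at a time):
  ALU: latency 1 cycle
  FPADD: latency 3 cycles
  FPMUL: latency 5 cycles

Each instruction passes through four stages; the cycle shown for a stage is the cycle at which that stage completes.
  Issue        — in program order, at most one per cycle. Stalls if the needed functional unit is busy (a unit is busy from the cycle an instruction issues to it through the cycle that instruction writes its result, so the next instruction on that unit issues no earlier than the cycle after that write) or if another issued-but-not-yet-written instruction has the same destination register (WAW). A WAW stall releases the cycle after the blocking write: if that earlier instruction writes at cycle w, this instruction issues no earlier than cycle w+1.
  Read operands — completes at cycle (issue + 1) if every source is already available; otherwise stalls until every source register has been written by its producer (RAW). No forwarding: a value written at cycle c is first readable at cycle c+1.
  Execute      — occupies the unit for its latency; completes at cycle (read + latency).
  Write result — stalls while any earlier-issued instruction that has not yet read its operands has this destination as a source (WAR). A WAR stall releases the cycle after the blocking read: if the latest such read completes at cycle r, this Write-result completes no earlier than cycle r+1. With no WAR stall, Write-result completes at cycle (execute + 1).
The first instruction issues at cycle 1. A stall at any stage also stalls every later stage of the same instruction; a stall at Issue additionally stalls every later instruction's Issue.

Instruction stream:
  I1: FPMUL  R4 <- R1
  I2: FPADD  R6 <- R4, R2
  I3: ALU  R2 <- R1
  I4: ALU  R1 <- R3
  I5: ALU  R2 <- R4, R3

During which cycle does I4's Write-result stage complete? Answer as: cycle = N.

cycle = 14

I1  is:1  ro:2  ex:7  wr:8
I2  is:2  ro:9  ex:12  wr:13  — RAW R4: wait I1 write@8
I3  is:3  ro:4  ex:5  wr:10  — WAR R2: wait I2 read@9
I4  is:11  ro:12  ex:13  wr:14  — struct: ALU busy until I3 writes@10
I5  is:15  ro:16  ex:17  wr:18  — struct: ALU busy until I4 writes@14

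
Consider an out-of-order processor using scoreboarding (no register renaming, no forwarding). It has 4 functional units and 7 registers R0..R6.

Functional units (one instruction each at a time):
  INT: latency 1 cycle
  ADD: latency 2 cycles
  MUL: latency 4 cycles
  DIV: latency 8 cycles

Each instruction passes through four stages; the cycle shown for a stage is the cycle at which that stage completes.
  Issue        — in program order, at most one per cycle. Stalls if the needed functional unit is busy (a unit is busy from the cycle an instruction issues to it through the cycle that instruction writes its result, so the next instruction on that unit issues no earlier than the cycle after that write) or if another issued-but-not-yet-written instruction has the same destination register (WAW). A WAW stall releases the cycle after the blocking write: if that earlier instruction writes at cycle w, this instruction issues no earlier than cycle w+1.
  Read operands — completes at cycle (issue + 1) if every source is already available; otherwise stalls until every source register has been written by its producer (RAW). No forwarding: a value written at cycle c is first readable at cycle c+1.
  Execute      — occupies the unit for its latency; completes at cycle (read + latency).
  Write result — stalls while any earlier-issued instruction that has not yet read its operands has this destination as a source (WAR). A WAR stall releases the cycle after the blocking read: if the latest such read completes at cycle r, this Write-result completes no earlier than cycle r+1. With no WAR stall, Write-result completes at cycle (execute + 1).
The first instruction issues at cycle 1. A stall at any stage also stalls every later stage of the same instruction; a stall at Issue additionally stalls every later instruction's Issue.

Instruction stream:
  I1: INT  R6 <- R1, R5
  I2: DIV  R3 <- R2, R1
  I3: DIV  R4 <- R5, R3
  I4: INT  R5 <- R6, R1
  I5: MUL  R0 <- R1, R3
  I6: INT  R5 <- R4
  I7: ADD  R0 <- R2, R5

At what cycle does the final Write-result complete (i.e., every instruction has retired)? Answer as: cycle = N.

cycle = 30

I1 -> (1, 2, 3, 4)
I2 -> (2, 3, 11, 12)
I3 -> (13, 14, 22, 23)  // struct: DIV busy until I2 writes@12
I4 -> (14, 15, 16, 17)
I5 -> (15, 16, 20, 21)
I6 -> (18, 24, 25, 26)  // struct: INT busy until I4 writes@17, RAW R4: wait I3 write@23
I7 -> (22, 27, 29, 30)  // WAW R0: wait I5 write@21, RAW R5: wait I6 write@26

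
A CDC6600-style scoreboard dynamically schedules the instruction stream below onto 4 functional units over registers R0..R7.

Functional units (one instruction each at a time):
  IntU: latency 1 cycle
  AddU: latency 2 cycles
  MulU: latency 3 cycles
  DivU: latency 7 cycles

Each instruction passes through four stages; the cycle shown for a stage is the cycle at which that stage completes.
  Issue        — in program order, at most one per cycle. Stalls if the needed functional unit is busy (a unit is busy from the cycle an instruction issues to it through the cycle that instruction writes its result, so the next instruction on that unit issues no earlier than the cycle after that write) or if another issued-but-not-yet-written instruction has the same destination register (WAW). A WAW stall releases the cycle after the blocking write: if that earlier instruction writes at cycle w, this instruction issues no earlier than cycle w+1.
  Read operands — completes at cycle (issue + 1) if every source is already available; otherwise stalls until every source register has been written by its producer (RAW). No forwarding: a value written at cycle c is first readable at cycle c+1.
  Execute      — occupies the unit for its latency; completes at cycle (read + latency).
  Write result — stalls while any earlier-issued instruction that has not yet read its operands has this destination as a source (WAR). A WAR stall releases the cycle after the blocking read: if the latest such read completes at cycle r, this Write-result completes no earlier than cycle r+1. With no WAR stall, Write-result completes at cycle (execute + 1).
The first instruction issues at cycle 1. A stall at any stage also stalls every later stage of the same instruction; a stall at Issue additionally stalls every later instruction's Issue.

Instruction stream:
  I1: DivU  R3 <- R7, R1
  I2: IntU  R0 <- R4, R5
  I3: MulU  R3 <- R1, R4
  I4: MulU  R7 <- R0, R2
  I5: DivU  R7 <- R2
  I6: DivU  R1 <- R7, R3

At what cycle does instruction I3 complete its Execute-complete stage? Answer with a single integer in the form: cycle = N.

[1] I1 issues→DivU
[2] I1 reads; I2 issues→IntU
[3] I2 reads
[4] I2 exec-done
[5] I2 writes R0
[9] I1 exec-done
[10] I1 writes R3
[11] I3 issues→MulU
[12] I3 reads
[15] I3 exec-done
[16] I3 writes R3
[17] I4 issues→MulU
[18] I4 reads
[21] I4 exec-done
[22] I4 writes R7
[23] I5 issues→DivU
[24] I5 reads
[31] I5 exec-done
[32] I5 writes R7
[33] I6 issues→DivU
[34] I6 reads
[41] I6 exec-done
[42] I6 writes R1

cycle = 15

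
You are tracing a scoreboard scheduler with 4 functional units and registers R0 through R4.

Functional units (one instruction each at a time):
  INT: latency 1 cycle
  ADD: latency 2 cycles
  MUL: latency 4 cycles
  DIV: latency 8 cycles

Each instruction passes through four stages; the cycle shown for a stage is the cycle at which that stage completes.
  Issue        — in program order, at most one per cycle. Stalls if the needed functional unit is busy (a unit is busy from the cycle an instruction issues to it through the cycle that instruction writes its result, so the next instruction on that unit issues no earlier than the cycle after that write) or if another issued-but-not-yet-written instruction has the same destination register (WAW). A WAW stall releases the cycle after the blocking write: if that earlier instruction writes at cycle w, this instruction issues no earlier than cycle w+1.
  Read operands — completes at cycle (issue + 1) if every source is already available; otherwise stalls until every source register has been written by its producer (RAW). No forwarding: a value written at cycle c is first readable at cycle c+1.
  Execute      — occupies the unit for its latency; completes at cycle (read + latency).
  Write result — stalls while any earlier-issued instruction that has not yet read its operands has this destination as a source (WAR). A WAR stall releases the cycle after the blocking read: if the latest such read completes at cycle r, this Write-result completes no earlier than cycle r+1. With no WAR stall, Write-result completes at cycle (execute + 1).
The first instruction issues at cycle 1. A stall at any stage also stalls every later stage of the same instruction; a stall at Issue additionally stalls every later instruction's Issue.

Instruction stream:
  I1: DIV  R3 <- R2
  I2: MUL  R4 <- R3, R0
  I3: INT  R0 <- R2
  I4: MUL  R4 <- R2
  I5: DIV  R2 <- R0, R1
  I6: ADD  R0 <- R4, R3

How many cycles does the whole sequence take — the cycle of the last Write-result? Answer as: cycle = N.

cycle = 29

cycle 1: I1 dispatched to DIV
cycle 2: I1 operands ready; I2 dispatched to MUL
cycle 3: I3 dispatched to INT
cycle 4: I3 operands ready
cycle 5: I3 complete
cycle 10: I1 complete
cycle 11: R3←I1
cycle 12: I2 operands ready
cycle 13: R0←I3
cycle 16: I2 complete
cycle 17: R4←I2
cycle 18: I4 dispatched to MUL
cycle 19: I4 operands ready; I5 dispatched to DIV
cycle 20: I5 operands ready; I6 dispatched to ADD
cycle 23: I4 complete
cycle 24: R4←I4
cycle 25: I6 operands ready
cycle 27: I6 complete
cycle 28: I5 complete; R0←I6
cycle 29: R2←I5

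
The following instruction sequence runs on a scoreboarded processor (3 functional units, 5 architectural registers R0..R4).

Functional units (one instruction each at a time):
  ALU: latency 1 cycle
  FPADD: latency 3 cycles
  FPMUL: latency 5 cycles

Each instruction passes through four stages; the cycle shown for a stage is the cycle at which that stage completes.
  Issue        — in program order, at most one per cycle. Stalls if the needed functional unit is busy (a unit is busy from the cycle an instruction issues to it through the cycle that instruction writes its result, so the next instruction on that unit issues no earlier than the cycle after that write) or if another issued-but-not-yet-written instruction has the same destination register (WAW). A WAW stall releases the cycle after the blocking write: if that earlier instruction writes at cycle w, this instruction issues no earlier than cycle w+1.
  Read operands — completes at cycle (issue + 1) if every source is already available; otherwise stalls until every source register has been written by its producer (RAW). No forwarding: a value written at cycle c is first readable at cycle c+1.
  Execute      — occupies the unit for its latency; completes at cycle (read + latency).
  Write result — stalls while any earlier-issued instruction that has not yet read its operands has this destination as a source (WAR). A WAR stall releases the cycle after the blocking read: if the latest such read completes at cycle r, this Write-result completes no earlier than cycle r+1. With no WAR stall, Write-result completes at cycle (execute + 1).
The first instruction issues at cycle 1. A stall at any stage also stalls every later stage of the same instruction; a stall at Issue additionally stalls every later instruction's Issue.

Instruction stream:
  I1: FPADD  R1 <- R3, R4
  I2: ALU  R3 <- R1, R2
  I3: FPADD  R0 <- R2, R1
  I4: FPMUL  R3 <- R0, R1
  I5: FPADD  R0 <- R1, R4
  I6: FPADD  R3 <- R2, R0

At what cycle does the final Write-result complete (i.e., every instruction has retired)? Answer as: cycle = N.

[1] I1→FPADD
[2] I1 RO, I2→ALU
[5] I1 EX
[6] I1 WR R1
[7] I2 RO, I3→FPADD
[8] I2 EX, I3 RO
[9] I2 WR R3
[10] I4→FPMUL
[11] I3 EX
[12] I3 WR R0
[13] I4 RO, I5→FPADD
[14] I5 RO
[17] I5 EX
[18] I4 EX, I5 WR R0
[19] I4 WR R3
[20] I6→FPADD
[21] I6 RO
[24] I6 EX
[25] I6 WR R3

cycle = 25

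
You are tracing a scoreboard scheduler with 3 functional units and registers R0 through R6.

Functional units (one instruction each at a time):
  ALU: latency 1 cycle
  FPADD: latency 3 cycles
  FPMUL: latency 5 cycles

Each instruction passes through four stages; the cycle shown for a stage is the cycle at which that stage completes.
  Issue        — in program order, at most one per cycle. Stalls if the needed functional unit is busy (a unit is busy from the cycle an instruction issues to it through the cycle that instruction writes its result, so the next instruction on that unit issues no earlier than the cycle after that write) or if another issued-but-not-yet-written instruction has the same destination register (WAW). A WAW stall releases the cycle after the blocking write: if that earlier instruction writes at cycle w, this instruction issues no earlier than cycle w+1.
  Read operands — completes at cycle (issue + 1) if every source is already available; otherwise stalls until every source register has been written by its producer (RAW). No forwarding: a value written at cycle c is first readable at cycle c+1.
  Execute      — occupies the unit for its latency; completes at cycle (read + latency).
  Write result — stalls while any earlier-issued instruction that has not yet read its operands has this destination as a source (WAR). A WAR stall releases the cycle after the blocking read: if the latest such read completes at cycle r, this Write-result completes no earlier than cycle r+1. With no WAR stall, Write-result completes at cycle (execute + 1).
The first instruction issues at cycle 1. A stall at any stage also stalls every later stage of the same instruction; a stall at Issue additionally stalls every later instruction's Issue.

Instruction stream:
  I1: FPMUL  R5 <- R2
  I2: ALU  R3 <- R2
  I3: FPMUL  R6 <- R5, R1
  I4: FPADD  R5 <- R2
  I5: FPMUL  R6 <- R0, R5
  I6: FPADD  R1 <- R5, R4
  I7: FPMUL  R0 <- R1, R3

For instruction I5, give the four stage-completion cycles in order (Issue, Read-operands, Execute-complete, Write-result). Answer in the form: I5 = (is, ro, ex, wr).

c1: I1 dispatched to FPMUL
c2: I1 operands ready | I2 dispatched to ALU
c3: I2 operands ready
c4: I2 complete
c5: R3←I2
c7: I1 complete
c8: R5←I1
c9: I3 dispatched to FPMUL
c10: I3 operands ready | I4 dispatched to FPADD
c11: I4 operands ready
c14: I4 complete
c15: I3 complete | R5←I4
c16: R6←I3
c17: I5 dispatched to FPMUL
c18: I5 operands ready | I6 dispatched to FPADD
c19: I6 operands ready
c22: I6 complete
c23: I5 complete | R1←I6
c24: R6←I5
c25: I7 dispatched to FPMUL
c26: I7 operands ready
c31: I7 complete
c32: R0←I7

I5 = (17, 18, 23, 24)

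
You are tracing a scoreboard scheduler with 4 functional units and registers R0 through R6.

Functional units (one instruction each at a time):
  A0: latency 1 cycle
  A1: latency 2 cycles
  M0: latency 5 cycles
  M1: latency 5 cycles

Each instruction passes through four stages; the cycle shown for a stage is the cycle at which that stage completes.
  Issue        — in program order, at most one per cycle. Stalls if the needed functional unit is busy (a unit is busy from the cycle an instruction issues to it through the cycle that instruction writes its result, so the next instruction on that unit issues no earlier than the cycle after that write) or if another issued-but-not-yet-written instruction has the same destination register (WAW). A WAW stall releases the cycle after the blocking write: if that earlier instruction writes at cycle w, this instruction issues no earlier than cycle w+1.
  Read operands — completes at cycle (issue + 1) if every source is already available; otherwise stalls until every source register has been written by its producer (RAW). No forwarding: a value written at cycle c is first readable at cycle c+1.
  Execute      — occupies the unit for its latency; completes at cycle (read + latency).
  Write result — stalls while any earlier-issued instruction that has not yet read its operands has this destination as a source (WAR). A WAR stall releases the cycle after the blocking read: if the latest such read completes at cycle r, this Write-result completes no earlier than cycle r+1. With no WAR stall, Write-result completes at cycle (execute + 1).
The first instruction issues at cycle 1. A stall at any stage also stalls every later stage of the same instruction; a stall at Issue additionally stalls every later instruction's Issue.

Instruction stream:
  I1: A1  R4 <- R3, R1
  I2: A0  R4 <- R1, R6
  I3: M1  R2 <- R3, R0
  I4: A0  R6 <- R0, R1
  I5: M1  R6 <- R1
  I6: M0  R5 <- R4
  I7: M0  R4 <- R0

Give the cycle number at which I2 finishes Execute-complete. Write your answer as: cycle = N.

cycle = 8

  I1 | 1 | 2 | 4 | 5
  I2 | 6 | 7 | 8 | 9   WAW R4: wait I1 write@5
  I3 | 7 | 8 | 13 | 14
  I4 | 10 | 11 | 12 | 13   struct: A0 busy until I2 writes@9
  I5 | 15 | 16 | 21 | 22   struct: M1 busy until I3 writes@14
  I6 | 16 | 17 | 22 | 23
  I7 | 24 | 25 | 30 | 31   struct: M0 busy until I6 writes@23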